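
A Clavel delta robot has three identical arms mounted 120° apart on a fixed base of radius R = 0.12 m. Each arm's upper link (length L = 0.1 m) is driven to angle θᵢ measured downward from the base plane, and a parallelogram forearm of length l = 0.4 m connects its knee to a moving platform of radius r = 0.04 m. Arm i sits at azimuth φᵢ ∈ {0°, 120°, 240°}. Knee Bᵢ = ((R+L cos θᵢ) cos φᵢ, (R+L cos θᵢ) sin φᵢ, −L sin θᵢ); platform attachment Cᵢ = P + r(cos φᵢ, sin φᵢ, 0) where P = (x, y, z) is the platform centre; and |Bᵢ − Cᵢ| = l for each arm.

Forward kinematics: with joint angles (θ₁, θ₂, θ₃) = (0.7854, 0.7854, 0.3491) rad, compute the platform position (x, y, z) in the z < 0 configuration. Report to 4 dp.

S1 = (0.1507·cos0.0°, 0.1507·sin0.0°, -0.0707) = (0.1507, 0.0000, -0.0707)
φ2=120.0°: virtual centre (-0.0754, 0.1305, -0.0707), radius l
φ3=240.0°: virtual centre (-0.0870, -0.1507, -0.0342), radius l
subtract pairs → two planes through P
linear system: -0.4521x+0.2610y = 0.0000−0.0000z; -0.4754x+-0.3013y = 0.0037−0.0730z
Cramer: x(z) = -0.0037+0.0732z;  y(z) = -0.0065+0.1268z
quadratic in z: (1.0214)z²+(0.1172)z+(-0.1311)=0, √Δ=0.7412 → z ∈ {-0.4202, 0.3055}; z = -0.4202 (taking z<0)
x = -0.0345, y = -0.0597

(-0.0345, -0.0597, -0.4202)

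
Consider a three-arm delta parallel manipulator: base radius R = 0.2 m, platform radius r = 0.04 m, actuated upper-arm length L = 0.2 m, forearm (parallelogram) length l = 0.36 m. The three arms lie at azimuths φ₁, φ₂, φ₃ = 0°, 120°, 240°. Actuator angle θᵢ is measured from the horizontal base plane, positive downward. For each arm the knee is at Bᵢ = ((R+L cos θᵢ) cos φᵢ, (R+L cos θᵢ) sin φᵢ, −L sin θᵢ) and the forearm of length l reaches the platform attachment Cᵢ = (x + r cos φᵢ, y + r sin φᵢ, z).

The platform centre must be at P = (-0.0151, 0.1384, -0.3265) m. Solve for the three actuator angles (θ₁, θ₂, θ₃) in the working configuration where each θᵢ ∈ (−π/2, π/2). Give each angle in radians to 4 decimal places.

θ₁ = 0.9600, θ₂ = 0.2618, θ₃ = 1.3087

φ1=0.0° → target in arm frame (-0.0151, 0.1384)
  A=0.1751, B=-0.3265, C=(l²−L²−A²−y'²−z²)/(2L)=-0.1670
  √(A²+B²)=0.3705;  θ1 = -1.0785+2.0385 ≈ 0.9600
rotate P by −φ2: (0.1274, -0.0561, -0.3265)
  A=0.0326, B=-0.3265, C=(l²−L²−A²−y'²−z²)/(2L)=-0.0530
  θ2 = atan2(B,A) + arccos(C/0.3281) = 0.2618
arm 3 (φ=240.0°): x'=-0.1123, y'=-0.0823
  A cos θ + B sin θ = C:  0.2723·cos θ + -0.3265·sin θ = -0.2448
  θ3 = atan2(B,A) + arccos(C/0.4252) = 1.3087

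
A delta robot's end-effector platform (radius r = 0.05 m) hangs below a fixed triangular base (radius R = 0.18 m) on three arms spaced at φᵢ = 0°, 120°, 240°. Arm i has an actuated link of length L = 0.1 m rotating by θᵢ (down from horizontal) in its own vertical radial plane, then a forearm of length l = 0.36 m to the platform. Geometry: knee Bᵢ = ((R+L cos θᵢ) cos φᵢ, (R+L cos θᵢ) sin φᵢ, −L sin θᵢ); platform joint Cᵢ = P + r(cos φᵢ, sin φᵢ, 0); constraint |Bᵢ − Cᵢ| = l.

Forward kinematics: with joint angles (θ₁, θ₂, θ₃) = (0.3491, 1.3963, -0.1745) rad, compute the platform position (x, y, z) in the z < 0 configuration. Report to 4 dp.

(0.0369, -0.1456, -0.3052)

centre 1 = (0.2240·cos0.0°, 0.2240·sin0.0°, -0.0342) = (0.2240, 0.0000, -0.0342)
centre 2 = (0.1474·cos120.0°, 0.1474·sin120.0°, -0.0985) = (-0.0737, 0.1276, -0.0985)
centre 3 = (0.2285·cos240.0°, 0.2285·sin240.0°, 0.0174) = (-0.1142, -0.1979, 0.0174)
|centre ₂|²−|centre ₁|² = -0.0199;  |centre ₃|²−|centre ₁|² = 0.0012
[-0.5953 0.2552 -0.1286]·P = -0.0199;  [-0.6764 -0.3957 0.1031]·P = 0.0012
Cramer: x(z) = 0.0186-0.0601z;  y(z) = -0.0347+0.3634z
into |P−centre ₁|² = l²: 1.1357z² + 0.0679z + -0.0850 = 0;  Δ = 0.3909;  z = -0.3052 or 0.2454 → z<0 root = -0.3052
x = 0.0369, y = -0.1456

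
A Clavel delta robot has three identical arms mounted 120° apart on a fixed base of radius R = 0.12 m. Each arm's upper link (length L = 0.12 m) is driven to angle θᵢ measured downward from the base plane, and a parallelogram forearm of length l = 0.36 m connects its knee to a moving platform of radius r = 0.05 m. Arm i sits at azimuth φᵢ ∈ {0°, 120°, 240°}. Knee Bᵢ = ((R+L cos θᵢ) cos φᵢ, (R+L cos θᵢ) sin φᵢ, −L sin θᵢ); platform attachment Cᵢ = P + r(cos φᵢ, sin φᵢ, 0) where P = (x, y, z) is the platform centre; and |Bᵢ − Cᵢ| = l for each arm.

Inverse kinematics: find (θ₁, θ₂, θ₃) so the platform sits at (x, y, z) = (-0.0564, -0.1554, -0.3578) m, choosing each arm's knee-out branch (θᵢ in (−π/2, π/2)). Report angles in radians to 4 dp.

θ₁ = 0.9600, θ₂ = 1.1346, θ₃ = -0.0001

arm 1 (φ=0.0°): x'=-0.0564, y'=-0.1554
  A=0.1264, B=-0.3578, C=(l²−L²−A²−y'²−z²)/(2L)=-0.2206
  θ1 = atan2(B,A) + arccos(C/0.3795) = 0.9600
rotate P by −φ2: (-0.1064, 0.1265, -0.3578)
  e−x'=0.1764;  (l²−L²−(e−x')²−y'²−z²)/2L = -0.2498
  θ2 = atan2(B,A) + arccos(C/0.3989) = 1.1346
rotate P by −φ3: (0.1628, 0.0289, -0.3578)
  e−x'=-0.0928;  (l²−L²−(e−x')²−y'²−z²)/2L = -0.0928
  θ3 = atan2(B,A) + arccos(C/0.3696) = -0.0001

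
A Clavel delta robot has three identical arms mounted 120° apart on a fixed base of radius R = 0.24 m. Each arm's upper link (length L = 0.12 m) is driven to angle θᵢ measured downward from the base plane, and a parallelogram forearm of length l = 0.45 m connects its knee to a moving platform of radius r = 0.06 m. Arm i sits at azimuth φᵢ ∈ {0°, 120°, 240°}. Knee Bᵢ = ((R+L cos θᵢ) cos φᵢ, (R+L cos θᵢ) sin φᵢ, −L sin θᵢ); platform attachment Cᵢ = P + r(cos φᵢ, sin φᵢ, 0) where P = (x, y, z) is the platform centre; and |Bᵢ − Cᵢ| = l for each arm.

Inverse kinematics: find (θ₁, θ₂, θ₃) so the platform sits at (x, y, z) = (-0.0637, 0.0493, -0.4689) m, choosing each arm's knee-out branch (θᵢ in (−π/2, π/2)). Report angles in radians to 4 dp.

θ₁ = 1.3093, θ₂ = 0.6109, θ₃ = 1.0472

φ1=0.0° → target in arm frame (-0.0637, 0.0493)
  A=0.2437, B=-0.4689, C=(l²−L²−A²−y'²−z²)/(2L)=-0.3899
  θ1 = atan2(B,A) + arccos(C/0.5284) = 1.3093
rotate P by −φ2: (0.0745, 0.0305, -0.4689)
  e−x'=0.1055;  (l²−L²−(e−x')²−y'²−z²)/2L = -0.1826
  θ2 = atan2(B,A) + arccos(C/0.4806) = 0.6109
arm 3 (φ=240.0°): x'=-0.0108, y'=-0.0798
  A cos θ + B sin θ = C:  0.1908·cos θ + -0.4689·sin θ = -0.3107
  θ3 = atan2(B,A) + arccos(C/0.5062) = 1.0472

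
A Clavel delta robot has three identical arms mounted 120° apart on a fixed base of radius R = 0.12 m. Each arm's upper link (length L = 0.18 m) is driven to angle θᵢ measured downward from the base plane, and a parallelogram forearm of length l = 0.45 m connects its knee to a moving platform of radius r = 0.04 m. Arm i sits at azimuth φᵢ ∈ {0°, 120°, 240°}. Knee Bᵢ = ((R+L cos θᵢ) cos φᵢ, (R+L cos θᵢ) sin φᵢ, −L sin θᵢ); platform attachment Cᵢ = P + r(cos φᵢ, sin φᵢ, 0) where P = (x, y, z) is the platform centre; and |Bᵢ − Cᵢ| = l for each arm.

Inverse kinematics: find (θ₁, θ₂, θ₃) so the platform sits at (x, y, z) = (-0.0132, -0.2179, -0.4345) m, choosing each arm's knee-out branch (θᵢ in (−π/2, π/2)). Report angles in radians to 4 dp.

φ1=0.0° → target in arm frame (-0.0132, -0.2179)
  e−x'=0.0932;  (l²−L²−(e−x')²−y'²−z²)/2L = -0.2079
  θ1 = atan2(B,A) + arccos(C/0.4444) = 0.6982
φ2=120.0° → target in arm frame (-0.1821, 0.1204)
  A=0.2621, B=-0.4345, C=(l²−L²−A²−y'²−z²)/(2L)=-0.2830
  θ2 = atan2(B,A) + arccos(C/0.5074) = 1.1344
rotate P by −φ3: (0.1953, 0.0975, -0.4345)
  A cos θ + B sin θ = C:  -0.1153·cos θ + -0.4345·sin θ = -0.1153
  √(A²+B²)=0.4495;  θ3 = -1.8302+1.8301 ≈ -0.0001

θ₁ = 0.6982, θ₂ = 1.1344, θ₃ = -0.0001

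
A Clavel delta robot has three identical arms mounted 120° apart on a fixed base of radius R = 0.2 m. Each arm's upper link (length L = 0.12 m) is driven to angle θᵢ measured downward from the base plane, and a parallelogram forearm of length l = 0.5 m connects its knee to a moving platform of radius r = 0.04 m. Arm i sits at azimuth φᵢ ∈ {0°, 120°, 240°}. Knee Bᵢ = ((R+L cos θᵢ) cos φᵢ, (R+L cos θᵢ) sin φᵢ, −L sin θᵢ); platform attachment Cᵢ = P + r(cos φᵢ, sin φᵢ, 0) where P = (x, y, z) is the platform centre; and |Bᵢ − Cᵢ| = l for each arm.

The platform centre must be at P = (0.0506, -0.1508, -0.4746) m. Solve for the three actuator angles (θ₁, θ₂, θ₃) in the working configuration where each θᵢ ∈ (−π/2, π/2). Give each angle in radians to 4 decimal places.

θ₁ = 0.4364, θ₂ = 1.3093, θ₃ = 0.1745

rotate P by −φ1: (0.0506, -0.1508, -0.4746)
  A=0.1094, B=-0.4746, C=(l²−L²−A²−y'²−z²)/(2L)=-0.1015
  √(A²+B²)=0.4870;  θ1 = -1.3442+1.7807 ≈ 0.4364
rotate P by −φ2: (-0.1559, 0.0316, -0.4746)
  e−x'=0.3159;  (l²−L²−(e−x')²−y'²−z²)/2L = -0.3768
  θ2 = atan2(B,A) + arccos(C/0.5701) = 1.3093
rotate P by −φ3: (0.1053, 0.1192, -0.4746)
  e−x'=0.0547;  (l²−L²−(e−x')²−y'²−z²)/2L = -0.0285
  θ3 = atan2(B,A) + arccos(C/0.4777) = 0.1745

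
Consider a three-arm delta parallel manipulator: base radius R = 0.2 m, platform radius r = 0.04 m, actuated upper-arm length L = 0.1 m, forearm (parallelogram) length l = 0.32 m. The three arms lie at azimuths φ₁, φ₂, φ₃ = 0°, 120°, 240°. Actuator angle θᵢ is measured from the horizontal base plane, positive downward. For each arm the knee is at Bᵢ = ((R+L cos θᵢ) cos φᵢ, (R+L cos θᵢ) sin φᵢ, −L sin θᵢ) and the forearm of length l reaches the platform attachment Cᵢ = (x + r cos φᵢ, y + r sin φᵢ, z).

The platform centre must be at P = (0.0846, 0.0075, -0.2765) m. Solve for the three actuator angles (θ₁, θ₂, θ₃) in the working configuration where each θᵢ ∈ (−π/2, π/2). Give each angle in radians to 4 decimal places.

rotate P by −φ1: (0.0846, 0.0075, -0.2765)
  A=0.0754, B=-0.2765, C=(l²−L²−A²−y'²−z²)/(2L)=0.0510
  γ=atan2(-0.2765,0.0754)=-1.3046;  ψ=arccos(0.1781)=1.3918;  θ1=γ+ψ≈0.0872
rotate P by −φ2: (-0.0358, -0.0770, -0.2765)
  e−x'=0.1958;  (l²−L²−(e−x')²−y'²−z²)/2L = -0.1416
  θ2 = atan2(B,A) + arccos(C/0.3388) = 1.0474
arm 3 (φ=240.0°): x'=-0.0488, y'=0.0695
  A cos θ + B sin θ = C:  0.2088·cos θ + -0.2765·sin θ = -0.1624
  √(A²+B²)=0.3465;  θ3 = -0.9240+2.0586 ≈ 1.1346

θ₁ = 0.0872, θ₂ = 1.0474, θ₃ = 1.1346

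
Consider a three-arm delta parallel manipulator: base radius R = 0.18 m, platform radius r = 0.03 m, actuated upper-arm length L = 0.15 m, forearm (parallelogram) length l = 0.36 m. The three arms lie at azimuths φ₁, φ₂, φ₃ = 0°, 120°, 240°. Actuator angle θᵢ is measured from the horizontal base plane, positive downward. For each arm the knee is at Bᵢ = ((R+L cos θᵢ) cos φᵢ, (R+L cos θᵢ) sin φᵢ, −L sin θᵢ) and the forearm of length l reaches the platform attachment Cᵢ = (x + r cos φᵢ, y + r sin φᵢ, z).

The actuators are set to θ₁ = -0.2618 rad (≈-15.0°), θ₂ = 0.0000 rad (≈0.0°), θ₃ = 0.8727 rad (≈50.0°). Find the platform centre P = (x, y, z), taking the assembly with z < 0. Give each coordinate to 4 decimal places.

arm 1 at φ=0.0°: (R−r)+L cos θ1 = 0.2949;  S1 = (0.2949, 0.0000, 0.0388)
φ2=120.0°: virtual centre (-0.1500, 0.2598, 0.0000), radius l
φ3=240.0°: virtual centre (-0.1232, -0.2134, -0.1149), radius l
eliminate P² terms by subtracting sphere 1 from 2 and 3
linear system: -0.8898x+0.5196y = 0.0015−-0.0776z; -0.8362x+-0.4268y = -0.0145−-0.3075z
det = 0.8143;  x = 0.0085+-0.2369z,  y = 0.0175+-0.2562z
sphere 1 gives Az²+Bz+C=0 with A=1.1218, B=0.0491, C=-0.0458;  B²−4AC=0.2077;  roots -0.2250, 0.1813;  negative root z = -0.2250
x = 0.0618, y = 0.0751

(0.0618, 0.0751, -0.2250)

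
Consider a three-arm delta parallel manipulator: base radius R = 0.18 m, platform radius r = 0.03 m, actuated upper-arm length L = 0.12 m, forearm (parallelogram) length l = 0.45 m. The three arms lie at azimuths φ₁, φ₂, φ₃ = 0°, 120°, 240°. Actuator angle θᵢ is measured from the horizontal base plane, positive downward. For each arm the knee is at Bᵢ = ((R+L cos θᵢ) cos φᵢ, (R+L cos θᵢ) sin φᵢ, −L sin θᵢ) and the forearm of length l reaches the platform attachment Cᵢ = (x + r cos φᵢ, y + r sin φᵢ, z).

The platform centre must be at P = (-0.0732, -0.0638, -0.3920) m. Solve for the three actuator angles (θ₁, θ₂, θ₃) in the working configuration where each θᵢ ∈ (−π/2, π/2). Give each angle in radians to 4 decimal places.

θ₁ = 0.6983, θ₂ = 0.4365, θ₃ = -0.1743

φ1=0.0° → target in arm frame (-0.0732, -0.0638)
  A=0.2232, B=-0.3920, C=(l²−L²−A²−y'²−z²)/(2L)=-0.0811
  √(A²+B²)=0.4511;  θ1 = -1.0532+1.7515 ≈ 0.6983
φ2=120.0° → target in arm frame (-0.0187, 0.0953)
  A=0.1687, B=-0.3920, C=(l²−L²−A²−y'²−z²)/(2L)=-0.0129
  γ=atan2(-0.3920,0.1687)=-1.1645;  ψ=arccos(-0.0302)=1.6010;  θ2=γ+ψ≈0.4365
arm 3 (φ=240.0°): x'=0.0919, y'=-0.0315
  A=0.0581, B=-0.3920, C=(l²−L²−A²−y'²−z²)/(2L)=0.1253
  √(A²+B²)=0.3963;  θ3 = -1.4235+1.2492 ≈ -0.1743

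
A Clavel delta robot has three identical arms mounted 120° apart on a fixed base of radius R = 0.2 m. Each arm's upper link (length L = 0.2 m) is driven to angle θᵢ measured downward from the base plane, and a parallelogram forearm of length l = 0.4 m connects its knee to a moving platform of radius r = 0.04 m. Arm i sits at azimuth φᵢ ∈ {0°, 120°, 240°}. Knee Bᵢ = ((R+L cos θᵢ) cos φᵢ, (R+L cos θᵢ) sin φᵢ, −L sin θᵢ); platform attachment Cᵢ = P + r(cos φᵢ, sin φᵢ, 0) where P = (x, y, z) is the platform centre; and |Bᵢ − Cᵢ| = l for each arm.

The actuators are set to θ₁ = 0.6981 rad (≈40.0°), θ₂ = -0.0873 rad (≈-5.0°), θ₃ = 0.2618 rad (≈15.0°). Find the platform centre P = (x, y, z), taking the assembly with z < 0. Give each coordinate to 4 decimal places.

(-0.0690, 0.0285, -0.2431)

centre 1 = (0.3132·cos0.0°, 0.3132·sin0.0°, -0.1286) = (0.3132, 0.0000, -0.1286)
φ2=120.0°: virtual centre (-0.1796, 0.3111, 0.0174), radius l
centre 3 = (0.3532·cos240.0°, 0.3532·sin240.0°, -0.0518) = (-0.1766, -0.3059, -0.0518)
|centre ₂|²−|centre ₁|² = 0.0147;  |centre ₃|²−|centre ₁|² = 0.0128
linear system: -0.9857x+0.6222y = 0.0147−0.2920z; -0.9796x+-0.6117y = 0.0128−0.1536z
Cramer: x(z) = -0.0140+0.2261z;  y(z) = 0.0015-0.1111z
sphere 1 gives Az²+Bz+C=0 with A=1.0635, B=0.1088, C=-0.0364;  B²−4AC=0.1667;  roots -0.2431, 0.1408;  negative root z = -0.2431
x = -0.0690, y = 0.0285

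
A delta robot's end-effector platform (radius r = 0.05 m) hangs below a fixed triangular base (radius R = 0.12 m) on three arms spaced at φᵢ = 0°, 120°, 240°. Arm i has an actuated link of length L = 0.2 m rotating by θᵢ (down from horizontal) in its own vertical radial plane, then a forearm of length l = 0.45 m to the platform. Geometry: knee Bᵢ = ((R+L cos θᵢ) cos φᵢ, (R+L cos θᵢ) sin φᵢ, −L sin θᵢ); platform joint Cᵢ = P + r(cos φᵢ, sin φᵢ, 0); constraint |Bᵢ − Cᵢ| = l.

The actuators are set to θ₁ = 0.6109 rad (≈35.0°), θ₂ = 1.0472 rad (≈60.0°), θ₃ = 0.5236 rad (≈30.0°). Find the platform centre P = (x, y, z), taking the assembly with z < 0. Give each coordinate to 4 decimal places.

(0.0501, -0.1231, -0.5066)

φ1=0.0°: virtual centre (0.2338, 0.0000, -0.1147), radius l
arm 2 at φ=120.0°: (R−r)+L cos θ2 = 0.1700;  centre 2 = (-0.0850, 0.1472, -0.1732)
arm 3 at φ=240.0°: (R−r)+L cos θ3 = 0.2432;  centre 3 = (-0.1216, -0.2106, -0.1000)
eliminate P² terms by subtracting sphere 1 from 2 and 3
linear system: -0.6377x+0.2944y = -0.0089−-0.1170z; -0.7109x+-0.4212y = 0.0013−0.0294z
det = 0.4779;  x = 0.0071+-0.0850z,  y = -0.0150+0.2133z
sphere 1 gives Az²+Bz+C=0 with A=1.0527, B=0.2616, C=-0.1377;  B²−4AC=0.6482;  roots -0.5066, 0.2582;  negative root z = -0.5066
x = 0.0501, y = -0.1231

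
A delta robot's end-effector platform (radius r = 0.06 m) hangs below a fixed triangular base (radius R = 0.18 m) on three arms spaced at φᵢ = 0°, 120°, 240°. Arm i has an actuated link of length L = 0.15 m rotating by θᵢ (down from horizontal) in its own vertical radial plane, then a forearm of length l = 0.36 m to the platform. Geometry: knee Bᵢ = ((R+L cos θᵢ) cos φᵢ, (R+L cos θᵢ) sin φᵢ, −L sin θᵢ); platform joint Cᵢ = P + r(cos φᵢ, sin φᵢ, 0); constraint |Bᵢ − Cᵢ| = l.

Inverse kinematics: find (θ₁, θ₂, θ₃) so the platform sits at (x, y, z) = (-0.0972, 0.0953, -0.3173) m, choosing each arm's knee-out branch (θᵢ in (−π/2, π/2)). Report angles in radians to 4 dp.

θ₁ = 1.0470, θ₂ = -0.0872, θ₃ = 0.7854

φ1=0.0° → target in arm frame (-0.0972, 0.0953)
  A=0.2172, B=-0.3173, C=(l²−L²−A²−y'²−z²)/(2L)=-0.1661
  θ1 = atan2(B,A) + arccos(C/0.3845) = 1.0470
rotate P by −φ2: (0.1311, 0.0365, -0.3173)
  A cos θ + B sin θ = C:  -0.0111·cos θ + -0.3173·sin θ = 0.0165
  √(A²+B²)=0.3175;  θ2 = -1.6059+1.5187 ≈ -0.0872
rotate P by −φ3: (-0.0339, -0.1318, -0.3173)
  A=0.1539, B=-0.3173, C=(l²−L²−A²−y'²−z²)/(2L)=-0.1155
  θ3 = atan2(B,A) + arccos(C/0.3527) = 0.7854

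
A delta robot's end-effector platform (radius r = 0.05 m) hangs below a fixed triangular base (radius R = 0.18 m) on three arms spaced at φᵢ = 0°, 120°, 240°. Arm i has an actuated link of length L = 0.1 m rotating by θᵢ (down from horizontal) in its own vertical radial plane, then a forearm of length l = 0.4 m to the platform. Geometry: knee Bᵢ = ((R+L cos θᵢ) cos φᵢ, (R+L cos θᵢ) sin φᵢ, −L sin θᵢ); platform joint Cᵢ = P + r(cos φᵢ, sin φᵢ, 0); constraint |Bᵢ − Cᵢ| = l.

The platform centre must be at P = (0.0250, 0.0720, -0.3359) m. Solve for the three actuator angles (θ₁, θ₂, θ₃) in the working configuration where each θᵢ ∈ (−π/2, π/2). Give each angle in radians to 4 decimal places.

θ₁ = 0.0006, θ₂ = -0.1741, θ₃ = 0.6112

arm 1 (φ=0.0°): x'=0.0250, y'=0.0720
  A cos θ + B sin θ = C:  0.1050·cos θ + -0.3359·sin θ = 0.1048
  θ1 = atan2(B,A) + arccos(C/0.3519) = 0.0006
φ2=120.0° → target in arm frame (0.0499, -0.0577)
  A=0.0801, B=-0.3359, C=(l²−L²−A²−y'²−z²)/(2L)=0.1371
  γ=atan2(-0.3359,0.0801)=-1.3366;  ψ=arccos(0.3971)=1.1625;  θ2=γ+ψ≈-0.1741
arm 3 (φ=240.0°): x'=-0.0749, y'=-0.0143
  A cos θ + B sin θ = C:  0.2049·cos θ + -0.3359·sin θ = -0.0250
  θ3 = atan2(B,A) + arccos(C/0.3934) = 0.6112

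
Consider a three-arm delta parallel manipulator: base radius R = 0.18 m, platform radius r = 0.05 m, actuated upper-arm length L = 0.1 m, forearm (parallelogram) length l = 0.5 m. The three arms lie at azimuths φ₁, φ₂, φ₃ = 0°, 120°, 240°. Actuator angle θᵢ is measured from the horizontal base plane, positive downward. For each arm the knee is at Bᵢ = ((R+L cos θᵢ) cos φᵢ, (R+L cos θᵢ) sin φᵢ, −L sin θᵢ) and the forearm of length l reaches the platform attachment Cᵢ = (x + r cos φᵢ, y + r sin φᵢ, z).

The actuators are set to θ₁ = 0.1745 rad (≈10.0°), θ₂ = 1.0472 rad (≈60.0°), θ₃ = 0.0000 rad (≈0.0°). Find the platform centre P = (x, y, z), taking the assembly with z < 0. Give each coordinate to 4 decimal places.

(0.0546, -0.1358, -0.4661)

centre 1 = (0.2285·cos0.0°, 0.2285·sin0.0°, -0.0174) = (0.2285, 0.0000, -0.0174)
centre 2 = (0.1800·cos120.0°, 0.1800·sin120.0°, -0.0866) = (-0.0900, 0.1559, -0.0866)
φ3=240.0°: virtual centre (-0.1150, -0.1992, 0.0000), radius l
subtract pairs → two planes through P
[-0.6370 0.3118 -0.1385]·P = -0.0126;  [-0.6870 -0.3984 0.0347]·P = 0.0004
Cramer: x(z) = 0.0105-0.0948z;  y(z) = -0.0190+0.2506z
quadratic in z: (1.0718)z²+(0.0665)z+(-0.2018)=0, √Δ=0.9325 → z ∈ {-0.4661, 0.4040}; z = -0.4661 (taking z<0)
x = 0.0546, y = -0.1358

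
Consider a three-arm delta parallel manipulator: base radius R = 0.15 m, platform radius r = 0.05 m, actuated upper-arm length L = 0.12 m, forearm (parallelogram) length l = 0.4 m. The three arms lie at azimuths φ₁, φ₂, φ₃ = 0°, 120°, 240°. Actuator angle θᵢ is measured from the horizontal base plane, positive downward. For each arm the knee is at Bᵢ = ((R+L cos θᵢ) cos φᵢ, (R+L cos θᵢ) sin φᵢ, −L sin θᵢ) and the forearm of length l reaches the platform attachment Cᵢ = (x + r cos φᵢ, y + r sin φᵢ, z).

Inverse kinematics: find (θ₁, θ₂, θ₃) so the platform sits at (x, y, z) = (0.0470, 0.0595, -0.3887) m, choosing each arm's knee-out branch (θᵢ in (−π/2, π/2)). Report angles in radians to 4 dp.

rotate P by −φ1: (0.0470, 0.0595, -0.3887)
  A cos θ + B sin θ = C:  0.0530·cos θ + -0.3887·sin θ = -0.0493
  √(A²+B²)=0.3923;  θ1 = -1.4353+1.6969 ≈ 0.2616
arm 2 (φ=120.0°): x'=0.0280, y'=-0.0705
  A cos θ + B sin θ = C:  0.0720·cos θ + -0.3887·sin θ = -0.0651
  γ=atan2(-0.3887,0.0720)=-1.3877;  ψ=arccos(-0.1648)=1.7363;  θ2=γ+ψ≈0.3486
arm 3 (φ=240.0°): x'=-0.0750, y'=0.0110
  A=0.1750, B=-0.3887, C=(l²−L²−A²−y'²−z²)/(2L)=-0.1510
  γ=atan2(-0.3887,0.1750)=-1.1477;  ψ=arccos(-0.3542)=1.9329;  θ3=γ+ψ≈0.7852

θ₁ = 0.2616, θ₂ = 0.3486, θ₃ = 0.7852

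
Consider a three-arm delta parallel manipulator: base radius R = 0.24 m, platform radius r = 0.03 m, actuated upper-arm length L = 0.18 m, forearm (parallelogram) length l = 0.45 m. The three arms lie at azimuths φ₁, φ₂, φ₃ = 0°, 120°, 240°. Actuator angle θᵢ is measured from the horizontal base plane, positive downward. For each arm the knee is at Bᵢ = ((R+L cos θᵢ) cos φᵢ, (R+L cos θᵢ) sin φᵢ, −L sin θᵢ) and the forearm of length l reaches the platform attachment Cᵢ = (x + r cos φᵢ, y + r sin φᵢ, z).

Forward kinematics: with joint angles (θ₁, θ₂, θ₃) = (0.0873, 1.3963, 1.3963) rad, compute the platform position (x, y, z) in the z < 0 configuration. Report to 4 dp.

arm 1 at φ=0.0°: ρ1 = 0.3893;  S1 = (0.3893, 0.0000, -0.0157)
arm 2 at φ=120.0°: ρ2 = 0.2413;  S2 = (-0.1206, 0.2089, -0.1773)
arm 3 at φ=240.0°: ρ3 = 0.2413;  S3 = (-0.1206, -0.2089, -0.1773)
eliminate P² terms by subtracting sphere 1 from 2 and 3
[-1.0199 0.4179 -0.3231]·P = -0.0622;  [-1.0199 -0.4179 -0.3231]·P = -0.0622
det = 0.8523;  x = 0.0610+-0.3168z,  y = 0.0000+0.0000z
quadratic in z: (1.1004)z²+(0.2395)z+(-0.0944)=0, √Δ=0.6878 → z ∈ {-0.4213, 0.2037}; z = -0.4213 (taking z<0)
x = 0.1945, y = 0.0000

(0.1945, 0.0000, -0.4213)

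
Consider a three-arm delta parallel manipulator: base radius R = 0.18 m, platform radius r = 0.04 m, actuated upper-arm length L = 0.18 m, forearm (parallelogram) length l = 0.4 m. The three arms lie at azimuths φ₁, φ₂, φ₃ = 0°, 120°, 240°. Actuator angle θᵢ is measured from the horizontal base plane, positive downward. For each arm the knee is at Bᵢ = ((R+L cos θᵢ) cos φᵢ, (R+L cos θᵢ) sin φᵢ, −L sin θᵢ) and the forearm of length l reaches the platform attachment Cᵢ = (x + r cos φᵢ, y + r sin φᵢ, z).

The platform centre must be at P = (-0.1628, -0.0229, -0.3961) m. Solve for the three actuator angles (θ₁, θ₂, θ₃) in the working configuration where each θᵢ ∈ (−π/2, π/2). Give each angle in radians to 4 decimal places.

arm 1 (φ=0.0°): x'=-0.1628, y'=-0.0229
  A=0.3028, B=-0.3961, C=(l²−L²−A²−y'²−z²)/(2L)=-0.3375
  θ1 = atan2(B,A) + arccos(C/0.4986) = 1.3963
φ2=120.0° → target in arm frame (0.0616, 0.1524)
  A cos θ + B sin θ = C:  0.0784·cos θ + -0.3961·sin θ = -0.1630
  θ2 = atan2(B,A) + arccos(C/0.4038) = 0.6110
arm 3 (φ=240.0°): x'=0.1012, y'=-0.1295
  e−x'=0.0388;  (l²−L²−(e−x')²−y'²−z²)/2L = -0.1322
  γ=atan2(-0.3961,0.0388)=-1.4732;  ψ=arccos(-0.3321)=1.9093;  θ3=γ+ψ≈0.4361

θ₁ = 1.3963, θ₂ = 0.6110, θ₃ = 0.4361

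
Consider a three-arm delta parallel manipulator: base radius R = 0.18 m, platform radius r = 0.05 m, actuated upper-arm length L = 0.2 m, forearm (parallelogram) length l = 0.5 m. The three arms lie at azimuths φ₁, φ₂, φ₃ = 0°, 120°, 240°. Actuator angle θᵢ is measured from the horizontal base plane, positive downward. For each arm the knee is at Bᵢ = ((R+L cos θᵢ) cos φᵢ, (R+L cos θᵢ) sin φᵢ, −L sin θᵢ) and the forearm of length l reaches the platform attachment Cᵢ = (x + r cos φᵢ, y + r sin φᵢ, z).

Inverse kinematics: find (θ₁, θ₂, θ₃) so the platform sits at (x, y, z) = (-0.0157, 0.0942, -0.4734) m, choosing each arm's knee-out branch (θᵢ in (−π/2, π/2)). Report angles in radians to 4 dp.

φ1=0.0° → target in arm frame (-0.0157, 0.0942)
  e−x'=0.1457;  (l²−L²−(e−x')²−y'²−z²)/2L = -0.1105
  γ=atan2(-0.4734,0.1457)=-1.2722;  ψ=arccos(-0.2231)=1.7958;  θ1=γ+ψ≈0.5236
arm 2 (φ=120.0°): x'=0.0894, y'=-0.0335
  e−x'=0.0406;  (l²−L²−(e−x')²−y'²−z²)/2L = -0.0422
  γ=atan2(-0.4734,0.0406)=-1.4853;  ψ=arccos(-0.0888)=1.6597;  θ2=γ+ψ≈0.1744
arm 3 (φ=240.0°): x'=-0.0737, y'=-0.0607
  e−x'=0.2037;  (l²−L²−(e−x')²−y'²−z²)/2L = -0.1482
  θ3 = atan2(B,A) + arccos(C/0.5154) = 0.6982

θ₁ = 0.5236, θ₂ = 0.1744, θ₃ = 0.6982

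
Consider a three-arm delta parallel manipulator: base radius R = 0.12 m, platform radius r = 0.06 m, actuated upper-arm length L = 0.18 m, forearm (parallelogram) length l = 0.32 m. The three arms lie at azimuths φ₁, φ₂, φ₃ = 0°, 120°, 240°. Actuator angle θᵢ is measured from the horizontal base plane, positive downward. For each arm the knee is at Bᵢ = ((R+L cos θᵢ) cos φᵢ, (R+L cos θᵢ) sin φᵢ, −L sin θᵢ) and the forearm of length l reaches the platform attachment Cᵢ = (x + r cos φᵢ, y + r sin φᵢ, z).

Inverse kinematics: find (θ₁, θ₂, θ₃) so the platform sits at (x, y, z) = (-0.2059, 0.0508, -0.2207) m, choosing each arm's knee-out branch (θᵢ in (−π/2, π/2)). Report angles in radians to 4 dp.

θ₁ = 1.3092, θ₂ = -0.2620, θ₃ = 0.2619

rotate P by −φ1: (-0.2059, 0.0508, -0.2207)
  e−x'=0.2659;  (l²−L²−(e−x')²−y'²−z²)/2L = -0.1444
  γ=atan2(-0.2207,0.2659)=-0.6928;  ψ=arccos(-0.4179)=2.0020;  θ1=γ+ψ≈1.3092
arm 2 (φ=120.0°): x'=0.1469, y'=0.1529
  A cos θ + B sin θ = C:  -0.0869·cos θ + -0.2207·sin θ = -0.0268
  γ=atan2(-0.2207,-0.0869)=-1.9461;  ψ=arccos(-0.1130)=1.6841;  θ2=γ+ψ≈-0.2620
rotate P by −φ3: (0.0590, -0.2037, -0.2207)
  A cos θ + B sin θ = C:  0.0010·cos θ + -0.2207·sin θ = -0.0561
  θ3 = atan2(B,A) + arccos(C/0.2207) = 0.2619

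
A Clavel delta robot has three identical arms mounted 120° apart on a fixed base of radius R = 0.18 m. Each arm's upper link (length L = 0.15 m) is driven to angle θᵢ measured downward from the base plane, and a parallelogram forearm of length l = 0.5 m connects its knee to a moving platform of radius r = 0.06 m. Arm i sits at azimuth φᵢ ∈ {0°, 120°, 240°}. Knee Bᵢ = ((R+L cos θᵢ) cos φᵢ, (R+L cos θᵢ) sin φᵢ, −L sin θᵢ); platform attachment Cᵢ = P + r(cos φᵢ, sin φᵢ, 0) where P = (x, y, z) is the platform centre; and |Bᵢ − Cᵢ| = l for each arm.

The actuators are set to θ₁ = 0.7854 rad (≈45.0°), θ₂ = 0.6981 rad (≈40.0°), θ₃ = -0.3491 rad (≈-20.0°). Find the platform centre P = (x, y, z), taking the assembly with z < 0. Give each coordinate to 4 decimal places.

(-0.1082, -0.1565, -0.4433)

φ1=0.0°: virtual centre (0.2261, 0.0000, -0.1061), radius l
arm 2 at φ=120.0°: (R−r)+L cos θ2 = 0.2349;  O2 = (-0.1175, 0.2034, -0.0964)
O3 = (0.2610·cos240.0°, 0.2610·sin240.0°, 0.0513) = (-0.1305, -0.2260, 0.0513)
eliminate P² terms by subtracting sphere 1 from 2 and 3
linear system: -0.6870x+0.4069y = 0.0021−0.0193z; -0.7131x+-0.4520y = 0.0084−0.3147z
det = 0.6007;  x = -0.0073+0.2277z,  y = -0.0071+0.3371z
sphere 1 gives Az²+Bz+C=0 with A=1.1655, B=0.1011, C=-0.1843;  B²−4AC=0.8692;  roots -0.4433, 0.3566;  negative root z = -0.4433
x = -0.1082, y = -0.1565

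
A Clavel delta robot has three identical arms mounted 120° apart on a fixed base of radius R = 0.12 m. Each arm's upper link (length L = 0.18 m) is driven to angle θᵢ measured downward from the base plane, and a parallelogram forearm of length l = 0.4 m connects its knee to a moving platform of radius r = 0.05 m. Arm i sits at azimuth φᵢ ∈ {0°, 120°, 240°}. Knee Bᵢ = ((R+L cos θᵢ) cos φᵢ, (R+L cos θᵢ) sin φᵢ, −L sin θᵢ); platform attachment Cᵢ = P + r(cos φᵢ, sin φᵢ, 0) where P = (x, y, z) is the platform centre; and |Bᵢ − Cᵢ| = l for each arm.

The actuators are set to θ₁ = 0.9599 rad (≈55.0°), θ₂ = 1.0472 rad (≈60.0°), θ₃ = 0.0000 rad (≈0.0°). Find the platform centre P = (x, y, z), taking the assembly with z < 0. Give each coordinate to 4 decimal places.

centre 1 = (0.1732·cos0.0°, 0.1732·sin0.0°, -0.1474) = (0.1732, 0.0000, -0.1474)
arm 2 at φ=120.0°: e+L cos θ2 = 0.1600;  centre 2 = (-0.0800, 0.1386, -0.1559)
centre 3 = (0.2500·cos240.0°, 0.2500·sin240.0°, 0.0000) = (-0.1250, -0.2165, 0.0000)
subtract pairs → two planes through P
plane₁₂: -0.5065x+0.2771y+-0.0169z = -0.0019
Cramer: x(z) = -0.0057+0.1935z;  y(z) = -0.0170+0.4145z
quadratic in z: (1.2092)z²+(0.2116)z+(-0.1060)=0, √Δ=0.7465 → z ∈ {-0.3961, 0.2212}; z = -0.3961 (taking z<0)
x = -0.0823, y = -0.1812

(-0.0823, -0.1812, -0.3961)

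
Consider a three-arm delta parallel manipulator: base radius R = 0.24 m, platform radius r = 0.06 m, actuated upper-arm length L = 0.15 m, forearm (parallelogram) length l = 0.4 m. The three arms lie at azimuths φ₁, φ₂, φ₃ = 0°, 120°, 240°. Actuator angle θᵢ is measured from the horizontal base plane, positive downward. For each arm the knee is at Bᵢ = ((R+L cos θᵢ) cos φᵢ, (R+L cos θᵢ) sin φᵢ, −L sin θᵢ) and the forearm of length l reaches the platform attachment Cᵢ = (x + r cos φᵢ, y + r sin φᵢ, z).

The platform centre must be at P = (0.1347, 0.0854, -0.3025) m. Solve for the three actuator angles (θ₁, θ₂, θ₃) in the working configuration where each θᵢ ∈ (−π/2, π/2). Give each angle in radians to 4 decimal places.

φ1=0.0° → target in arm frame (0.1347, 0.0854)
  A=0.0453, B=-0.3025, C=(l²−L²−A²−y'²−z²)/(2L)=0.1222
  γ=atan2(-0.3025,0.0453)=-1.4221;  ψ=arccos(0.3994)=1.1599;  θ1=γ+ψ≈-0.2622
φ2=120.0° → target in arm frame (0.0066, -0.1594)
  A cos θ + B sin θ = C:  0.1734·cos θ + -0.3025·sin θ = -0.0315
  √(A²+B²)=0.3487;  θ2 = -1.0503+1.6614 ≈ 0.6111
arm 3 (φ=240.0°): x'=-0.1413, y'=0.0740
  A=0.3213, B=-0.3025, C=(l²−L²−A²−y'²−z²)/(2L)=-0.2090
  γ=atan2(-0.3025,0.3213)=-0.7553;  ψ=arccos(-0.4737)=2.0643;  θ3=γ+ψ≈1.3090

θ₁ = -0.2622, θ₂ = 0.6111, θ₃ = 1.3090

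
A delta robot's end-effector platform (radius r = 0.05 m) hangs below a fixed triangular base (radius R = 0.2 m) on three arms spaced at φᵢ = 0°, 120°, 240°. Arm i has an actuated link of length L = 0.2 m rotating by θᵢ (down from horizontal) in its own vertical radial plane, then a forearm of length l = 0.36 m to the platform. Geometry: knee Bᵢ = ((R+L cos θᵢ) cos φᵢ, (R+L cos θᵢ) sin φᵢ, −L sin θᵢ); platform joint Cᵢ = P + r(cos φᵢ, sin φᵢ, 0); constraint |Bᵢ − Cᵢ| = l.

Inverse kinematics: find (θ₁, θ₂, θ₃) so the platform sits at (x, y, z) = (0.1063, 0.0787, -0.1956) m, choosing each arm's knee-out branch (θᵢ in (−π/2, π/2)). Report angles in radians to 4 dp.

φ1=0.0° → target in arm frame (0.1063, 0.0787)
  e−x'=0.0437;  (l²−L²−(e−x')²−y'²−z²)/2L = 0.1081
  θ1 = atan2(B,A) + arccos(C/0.2004) = -0.3498
rotate P by −φ2: (0.0150, -0.1314, -0.1956)
  A=0.1350, B=-0.1956, C=(l²−L²−A²−y'²−z²)/(2L)=0.0396
  √(A²+B²)=0.2377;  θ2 = -0.9667+1.4033 ≈ 0.4366
φ3=240.0° → target in arm frame (-0.1213, 0.0527)
  A=0.2713, B=-0.1956, C=(l²−L²−A²−y'²−z²)/(2L)=-0.0626
  θ3 = atan2(B,A) + arccos(C/0.3345) = 1.1345

θ₁ = -0.3498, θ₂ = 0.4366, θ₃ = 1.1345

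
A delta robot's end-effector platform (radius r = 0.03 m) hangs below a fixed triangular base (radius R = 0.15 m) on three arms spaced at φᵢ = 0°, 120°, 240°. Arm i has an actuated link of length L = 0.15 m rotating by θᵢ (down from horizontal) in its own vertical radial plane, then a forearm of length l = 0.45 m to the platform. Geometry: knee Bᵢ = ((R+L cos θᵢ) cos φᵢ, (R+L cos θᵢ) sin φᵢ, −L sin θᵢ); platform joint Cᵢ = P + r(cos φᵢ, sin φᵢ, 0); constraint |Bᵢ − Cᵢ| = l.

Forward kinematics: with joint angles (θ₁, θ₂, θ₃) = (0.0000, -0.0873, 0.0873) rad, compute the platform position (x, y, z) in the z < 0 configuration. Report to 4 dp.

(0.0002, 0.0202, -0.3596)

O1 = (0.2700·cos0.0°, 0.2700·sin0.0°, 0.0000) = (0.2700, 0.0000, 0.0000)
φ2=120.0°: virtual centre (-0.1347, 0.2333, 0.0131), radius l
arm 3 at φ=240.0°: ρ3 = 0.2694;  O3 = (-0.1347, -0.2333, -0.0131)
eliminate P² terms by subtracting sphere 1 from 2 and 3
[-0.8094 0.4667 0.0262]·P = -0.0001;  [-0.8094 -0.4667 -0.0262]·P = -0.0001
Cramer: x(z) = 0.0002-0.0000z;  y(z) = 0.0000-0.0561z
sphere 1 gives Az²+Bz+C=0 with A=1.0031, B=0.0000, C=-0.1297;  B²−4AC=0.5204;  roots -0.3596, 0.3596;  negative root z = -0.3596
x = 0.0002, y = 0.0202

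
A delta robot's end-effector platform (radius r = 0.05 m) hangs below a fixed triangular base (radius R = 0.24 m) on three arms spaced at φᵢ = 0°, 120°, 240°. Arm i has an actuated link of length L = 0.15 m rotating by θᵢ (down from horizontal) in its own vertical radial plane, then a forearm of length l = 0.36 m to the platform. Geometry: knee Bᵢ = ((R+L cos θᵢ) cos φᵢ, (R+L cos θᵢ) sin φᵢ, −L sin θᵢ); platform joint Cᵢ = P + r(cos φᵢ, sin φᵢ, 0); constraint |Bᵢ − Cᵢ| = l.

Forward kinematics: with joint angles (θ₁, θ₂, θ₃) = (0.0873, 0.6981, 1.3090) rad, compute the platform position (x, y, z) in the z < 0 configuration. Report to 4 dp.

φ1=0.0°: virtual centre (0.3394, 0.0000, -0.0131), radius l
centre 2 = (0.3049·cos120.0°, 0.3049·sin120.0°, -0.0964) = (-0.1525, 0.2641, -0.0964)
arm 3 at φ=240.0°: ρ3 = 0.2288;  centre 3 = (-0.1144, -0.1982, -0.1449)
|centre ₂|²−|centre ₁|² = -0.0131;  |centre ₃|²−|centre ₁|² = -0.0420
linear system: -0.9838x+0.5281y = -0.0131−-0.1667z; -0.9077x+-0.3963y = -0.0420−-0.2636z
det = 0.8693;  x = 0.0315+-0.2362z,  y = 0.0339+-0.1243z
into |P−centre ₁|² = l²: 1.0712z² + 0.1632z + -0.0335 = 0;  Δ = 0.1700;  z = -0.2686 or 0.1163 → z<0 root = -0.2686
x = 0.0950, y = 0.0673

(0.0950, 0.0673, -0.2686)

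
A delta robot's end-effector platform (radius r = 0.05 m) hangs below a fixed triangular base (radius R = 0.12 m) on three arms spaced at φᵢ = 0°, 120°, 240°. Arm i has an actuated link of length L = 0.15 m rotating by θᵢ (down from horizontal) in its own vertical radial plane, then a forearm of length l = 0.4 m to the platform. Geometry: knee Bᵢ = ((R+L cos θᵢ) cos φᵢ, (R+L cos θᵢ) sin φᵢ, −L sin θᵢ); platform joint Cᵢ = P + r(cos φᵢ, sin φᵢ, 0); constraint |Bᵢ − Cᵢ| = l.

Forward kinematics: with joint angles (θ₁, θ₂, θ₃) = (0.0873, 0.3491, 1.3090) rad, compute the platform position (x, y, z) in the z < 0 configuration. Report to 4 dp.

S1 = (0.2194·cos0.0°, 0.2194·sin0.0°, -0.0131) = (0.2194, 0.0000, -0.0131)
arm 2 at φ=120.0°: (R−r)+L cos θ2 = 0.2110;  S2 = (-0.1055, 0.1827, -0.0513)
φ3=240.0°: virtual centre (-0.0544, -0.0942, -0.1449), radius l
|S₂|²−|S₁|² = -0.0012;  |S₃|²−|S₁|² = -0.0155
plane₁₂: -0.6498x+0.3654y+-0.0765z = -0.0012
det = 0.3226;  x = 0.0182+-0.3433z,  y = 0.0292+-0.4012z
quadratic in z: (1.2788)z²+(0.1409)z+(-0.1185)=0, √Δ=0.7912 → z ∈ {-0.3644, 0.2543}; z = -0.3644 (taking z<0)
x = 0.1433, y = 0.1754

(0.1433, 0.1754, -0.3644)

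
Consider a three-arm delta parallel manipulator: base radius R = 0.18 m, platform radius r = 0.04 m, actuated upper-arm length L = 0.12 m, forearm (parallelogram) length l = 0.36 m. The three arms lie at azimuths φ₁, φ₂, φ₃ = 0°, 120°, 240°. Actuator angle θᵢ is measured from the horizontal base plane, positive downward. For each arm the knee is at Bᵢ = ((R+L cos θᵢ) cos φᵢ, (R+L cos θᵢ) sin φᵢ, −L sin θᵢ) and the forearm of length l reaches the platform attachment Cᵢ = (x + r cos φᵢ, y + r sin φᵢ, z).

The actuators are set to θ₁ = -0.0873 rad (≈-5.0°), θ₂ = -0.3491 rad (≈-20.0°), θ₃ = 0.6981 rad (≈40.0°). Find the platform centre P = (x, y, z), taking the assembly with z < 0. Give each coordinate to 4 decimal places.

arm 1 at φ=0.0°: e+L cos θ1 = 0.2595;  O1 = (0.2595, 0.0000, 0.0105)
O2 = (0.2528·cos120.0°, 0.2528·sin120.0°, 0.0410) = (-0.1264, 0.2189, 0.0410)
φ3=240.0°: virtual centre (-0.1160, -0.2009, -0.0771), radius l
eliminate P² terms by subtracting sphere 1 from 2 and 3
linear system: -0.7718x+0.4378y = -0.0019−0.0612z; -0.7510x+-0.4017y = -0.0077−-0.1752z
Cramer: x(z) = 0.0065-0.0816z;  y(z) = 0.0071-0.2836z
sphere 1 gives Az²+Bz+C=0 with A=1.0871, B=0.0163, C=-0.0654;  B²−4AC=0.2847;  roots -0.2529, 0.2379;  negative root z = -0.2529
x = 0.0271, y = 0.0788

(0.0271, 0.0788, -0.2529)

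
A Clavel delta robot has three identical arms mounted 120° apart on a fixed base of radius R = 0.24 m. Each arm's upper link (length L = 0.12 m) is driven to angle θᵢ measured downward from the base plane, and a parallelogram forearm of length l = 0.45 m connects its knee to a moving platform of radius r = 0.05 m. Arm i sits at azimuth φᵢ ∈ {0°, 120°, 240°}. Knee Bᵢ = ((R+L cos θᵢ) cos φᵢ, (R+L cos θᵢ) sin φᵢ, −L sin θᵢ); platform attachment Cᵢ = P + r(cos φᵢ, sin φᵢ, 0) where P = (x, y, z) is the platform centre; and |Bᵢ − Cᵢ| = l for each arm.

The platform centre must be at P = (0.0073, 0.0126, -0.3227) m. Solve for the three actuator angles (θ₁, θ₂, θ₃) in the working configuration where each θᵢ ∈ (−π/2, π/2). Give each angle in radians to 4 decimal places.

arm 1 (φ=0.0°): x'=0.0073, y'=0.0126
  A=0.1827, B=-0.3227, C=(l²−L²−A²−y'²−z²)/(2L)=0.2101
  θ1 = atan2(B,A) + arccos(C/0.3708) = -0.0872
rotate P by −φ2: (0.0073, -0.0126, -0.3227)
  A cos θ + B sin θ = C:  0.1827·cos θ + -0.3227·sin θ = 0.2101
  θ2 = atan2(B,A) + arccos(C/0.3708) = -0.0869
arm 3 (φ=240.0°): x'=-0.0146, y'=0.0000
  A=0.2046, B=-0.3227, C=(l²−L²−A²−y'²−z²)/(2L)=0.1755
  θ3 = atan2(B,A) + arccos(C/0.3821) = 0.0877

θ₁ = -0.0872, θ₂ = -0.0869, θ₃ = 0.0877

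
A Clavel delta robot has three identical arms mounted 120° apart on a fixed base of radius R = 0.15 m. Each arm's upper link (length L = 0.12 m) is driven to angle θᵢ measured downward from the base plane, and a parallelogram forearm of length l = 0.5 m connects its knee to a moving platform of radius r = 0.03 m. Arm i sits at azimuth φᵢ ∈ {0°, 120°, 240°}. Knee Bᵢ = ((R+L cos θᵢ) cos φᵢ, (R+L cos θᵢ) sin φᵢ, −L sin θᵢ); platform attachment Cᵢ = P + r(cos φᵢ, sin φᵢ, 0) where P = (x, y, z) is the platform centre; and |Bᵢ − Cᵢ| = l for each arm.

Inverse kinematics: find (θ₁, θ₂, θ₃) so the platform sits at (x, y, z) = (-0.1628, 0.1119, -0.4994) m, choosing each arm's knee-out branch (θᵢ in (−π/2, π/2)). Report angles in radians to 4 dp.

rotate P by −φ1: (-0.1628, 0.1119, -0.4994)
  e−x'=0.2828;  (l²−L²−(e−x')²−y'²−z²)/2L = -0.4429
  √(A²+B²)=0.5739;  θ1 = -1.0555+2.4524 ≈ 1.3968
arm 2 (φ=120.0°): x'=0.1783, y'=0.0850
  A=-0.0583, B=-0.4994, C=(l²−L²−A²−y'²−z²)/(2L)=-0.1018
  θ2 = atan2(B,A) + arccos(C/0.5028) = 0.0876
φ3=240.0° → target in arm frame (-0.0155, -0.1969)
  A=0.1355, B=-0.4994, C=(l²−L²−A²−y'²−z²)/(2L)=-0.2956
  θ3 = atan2(B,A) + arccos(C/0.5175) = 0.8730

θ₁ = 1.3968, θ₂ = 0.0876, θ₃ = 0.8730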